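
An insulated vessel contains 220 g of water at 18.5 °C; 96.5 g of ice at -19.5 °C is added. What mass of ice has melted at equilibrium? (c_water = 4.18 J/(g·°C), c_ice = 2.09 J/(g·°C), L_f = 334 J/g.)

m_melted ≈ 39.2 g

Water can give up m c ΔT = 220·4.18·18.5 = 17013 J before reaching 0 °C.
Warming the ice to 0 °C takes 96.5·2.09·19.5 = 3932.9 J, leaving 13080 J for melting.
Fully melting the ice requires m_ice L_f = 96.5·334 = 32231 J.
That's not enough to melt it all — equilibrium is at 0 °C with ice remaining.
Mass melted = 13080/334 ≈ 39.16 g.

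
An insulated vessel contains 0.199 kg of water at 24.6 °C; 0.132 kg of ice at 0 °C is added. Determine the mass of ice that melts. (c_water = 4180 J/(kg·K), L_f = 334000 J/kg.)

m_melted ≈ 0.0613 kg

Cooling the water to 0 °C releases 0.199×4180×24.6 = 20463 J.
Melting all 0.132 kg of ice would need 0.132×334000 = 44088 J.
20463 J < 44088 J, so only part of the ice melts and the system sits at 0 °C.
Mass melted = 20463/334000 ≈ 0.06127 kg.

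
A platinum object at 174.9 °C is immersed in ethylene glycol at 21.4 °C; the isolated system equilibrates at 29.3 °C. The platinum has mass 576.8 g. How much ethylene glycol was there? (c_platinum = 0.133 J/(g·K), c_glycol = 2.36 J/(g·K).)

m ≈ 599 g

|Q_platinum| = |Q_glycol|:
576.8×0.133×(174.9 − 29.3) = m×2.36×(29.3 − 21.4)
18.64 m = 11170  ⇒  m ≈ 599.1 g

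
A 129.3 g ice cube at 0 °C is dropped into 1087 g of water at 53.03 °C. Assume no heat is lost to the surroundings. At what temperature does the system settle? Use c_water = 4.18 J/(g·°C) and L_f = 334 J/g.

T_f ≈ 38.9 °C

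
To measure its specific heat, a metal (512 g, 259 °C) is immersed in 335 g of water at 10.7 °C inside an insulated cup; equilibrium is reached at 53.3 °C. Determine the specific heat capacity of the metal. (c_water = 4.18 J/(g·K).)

m_s c (T_s − T_f) = m_water c_water (T_f − T_0):
512×c×(259 − 53.3) = 335×4.18×(53.3 − 10.7)
105318 c = 59653  ⇒  c ≈ 0.5664 J/(g·K)

c ≈ 0.566 J/(g·K)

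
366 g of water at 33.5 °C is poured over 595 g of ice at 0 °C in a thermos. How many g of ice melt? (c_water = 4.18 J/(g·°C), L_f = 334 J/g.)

m_melted ≈ 153 g

Heat available from the water dropping to 0 °C: 366×4.18×33.5 = 51251 J.
Melting all 595 g of ice would need 595×334 = 198730 J.
Since 51251 < 198730 J, not all the ice melts; equilibrium is at 0 °C.
Mass melted = 51251/334 ≈ 153.4 g.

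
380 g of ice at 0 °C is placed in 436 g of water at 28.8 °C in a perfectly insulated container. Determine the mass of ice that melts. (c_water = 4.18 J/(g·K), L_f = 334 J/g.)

Cooling the water to 0 °C releases 436×4.18×28.8 = 52487 J.
Melting all 380 g of ice would need 380×334 = 126920 J.
Since 52487 < 126920 J, not all the ice melts; equilibrium is at 0 °C.
m_melted×334 = 52487  ⇒  m_melted ≈ 157.1 g.

m_melted ≈ 157 g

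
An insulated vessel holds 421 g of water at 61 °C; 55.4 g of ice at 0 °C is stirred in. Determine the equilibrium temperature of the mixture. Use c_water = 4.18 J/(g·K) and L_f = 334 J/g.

T_f ≈ 44.6 °C

Setting the total heat transfer to zero:
fusion: m_ice L_f = 55.4×334 = 18504
  warm the meltwater: 231.57 T
  water: 1759.8(T − 61)
1991.4 T = 107347 − 18504 = 88843
T ≈ 44.61 °C (positive, so assuming full melt was valid).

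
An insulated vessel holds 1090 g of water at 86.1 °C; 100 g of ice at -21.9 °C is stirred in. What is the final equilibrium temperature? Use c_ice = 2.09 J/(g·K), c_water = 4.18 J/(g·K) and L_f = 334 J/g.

Taking heat into each body as positive, Σ m c ΔT = 0:
ice -21.9→0 °C: 100×2.09×21.9 = 4577.1
  fusion: m_ice L_f = 100×334 = 33400
  warm the meltwater: 418 T
  water cools: 1090×4.18×(T − 86.1) = 4556.2(T − 86.1)
4974.2 T = 392289 − 37977 = 354312
T ≈ 71.23 °C (positive, so assuming full melt was valid).

T_f ≈ 71.2 °C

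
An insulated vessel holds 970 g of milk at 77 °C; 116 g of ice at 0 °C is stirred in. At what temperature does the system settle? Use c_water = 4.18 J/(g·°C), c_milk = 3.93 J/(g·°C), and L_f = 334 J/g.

T_f ≈ 59.3 °C

Let T be the final temperature. ΣQ_i = 0:
latent heat to melt: 116×334 = 38744
  meltwater 0→T: 116×4.18×T = 484.88 T
  milk: 3812.1(T − 77)
4297 T = 293532 − 38744 = 254788
T ≈ 59.29 °C (positive, so assuming full melt was valid).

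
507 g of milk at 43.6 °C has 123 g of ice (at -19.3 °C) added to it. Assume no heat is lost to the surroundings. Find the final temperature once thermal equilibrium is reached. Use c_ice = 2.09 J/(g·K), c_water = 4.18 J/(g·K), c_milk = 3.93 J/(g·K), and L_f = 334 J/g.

T_f ≈ 16.3 °C

Sum of m c ΔT and latent-heat terms is zero:
ice -19.3→0 °C: 123×2.09×19.3 = 4961.5
  latent heat to melt: 123×334 = 41082
  warm the meltwater: 514.14 T
  milk: 1992.5(T − 43.6)
2506.7 T = 86873 − 46043 = 40830
T ≈ 16.29 °C. Since T > 0 °C, the all-ice-melts assumption holds.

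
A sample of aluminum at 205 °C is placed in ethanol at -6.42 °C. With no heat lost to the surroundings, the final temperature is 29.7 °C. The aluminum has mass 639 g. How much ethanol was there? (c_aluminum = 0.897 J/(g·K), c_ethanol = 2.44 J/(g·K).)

m ≈ 1140 g

Taking heat into each body as positive, Σ m c ΔT = 0:
639·0.897·(29.7 − 205) + m·2.44·(29.7 − (-6.42)) = 0
88.13 m = 100479
m = 100479/88.13 ≈ 1140 g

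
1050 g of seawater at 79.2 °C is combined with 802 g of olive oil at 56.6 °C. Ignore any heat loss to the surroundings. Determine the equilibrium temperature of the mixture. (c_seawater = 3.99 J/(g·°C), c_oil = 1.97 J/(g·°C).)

T_f ≈ 73.0 °C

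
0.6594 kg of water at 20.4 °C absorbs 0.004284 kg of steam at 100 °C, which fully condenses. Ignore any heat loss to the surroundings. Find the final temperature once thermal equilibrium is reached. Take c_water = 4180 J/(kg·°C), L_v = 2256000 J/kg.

T_f ≈ 24.4 °C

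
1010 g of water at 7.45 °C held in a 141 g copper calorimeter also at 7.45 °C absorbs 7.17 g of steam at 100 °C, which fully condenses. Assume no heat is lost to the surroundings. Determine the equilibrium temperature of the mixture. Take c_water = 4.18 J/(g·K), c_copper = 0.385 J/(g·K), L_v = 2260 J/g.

Conservation of energy gives ΣQ = 0:
steam→water at 100 °C releases m L_v = 7.17·2260 = 16204; condensate cools 100→T: 7.17·4.18·(T − 100) = 29.97(T − 100); original water: 4221.8(T − 7.45); copper cup: 141·0.385·(T − 7.45) = 54.29(T − 7.45)
4306.1 T = 16204 + 2997.1 + 31857 = 51058
T ≈ 11.86 °C, under the boiling point, so the assumption holds.

T_f ≈ 11.9 °C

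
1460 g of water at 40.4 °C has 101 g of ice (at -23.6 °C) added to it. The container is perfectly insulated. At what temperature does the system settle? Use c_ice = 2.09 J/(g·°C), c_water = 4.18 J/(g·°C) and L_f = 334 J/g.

Energy conservation, ΣQ = 0:
warm ice to 0 °C: 101×2.09×(0 − (-23.6)) = 4981.7
  fusion: m_ice L_f = 101×334 = 33734
  warm the meltwater: 422.18 T
  water: 6102.8(T − 40.4)
6525 T = 246553 − 38716 = 207837
T ≈ 31.85 °C (positive, so assuming full melt was valid).

T_f ≈ 31.9 °C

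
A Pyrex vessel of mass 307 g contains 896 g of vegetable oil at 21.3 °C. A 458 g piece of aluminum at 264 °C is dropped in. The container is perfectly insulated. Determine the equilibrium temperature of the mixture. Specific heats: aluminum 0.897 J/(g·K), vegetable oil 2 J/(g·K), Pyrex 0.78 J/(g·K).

With ΣQ=0 the equilibrium temperature is the m·c-weighted mean:
T_f = (410.83·264 + 1792·21.3 + 239.46·21.3) / (410.83 + 1792 + 239.46)
    = 151728 / 2442.3 ≈ 62.13 °C

T_f ≈ 62.1 °C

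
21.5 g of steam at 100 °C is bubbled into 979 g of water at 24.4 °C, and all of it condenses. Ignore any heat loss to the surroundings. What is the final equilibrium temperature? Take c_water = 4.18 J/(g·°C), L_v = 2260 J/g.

T_f ≈ 37.6 °C

Conservation of energy gives ΣQ = 0:
latent heat released on condensation: 21.5·2260 = 48590
  condensed water 100 °C→T: 89.87(T − 100)
  original water: 4092.2(T − 24.4)
4182.1 T = 48590 + 8987 + 99850 = 157427
T ≈ 37.64 °C, under the boiling point, so the assumption holds.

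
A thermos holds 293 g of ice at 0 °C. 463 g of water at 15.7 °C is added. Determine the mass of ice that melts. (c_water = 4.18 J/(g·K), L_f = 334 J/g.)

Water can give up m c ΔT = 463×4.18×15.7 = 30385 J before reaching 0 °C.
Melting all 293 g of ice would need 293×334 = 97862 J.
Since 30385 < 97862 J, not all the ice melts; equilibrium is at 0 °C.
Mass melted = 30385/334 ≈ 90.97 g.

m_melted ≈ 91 g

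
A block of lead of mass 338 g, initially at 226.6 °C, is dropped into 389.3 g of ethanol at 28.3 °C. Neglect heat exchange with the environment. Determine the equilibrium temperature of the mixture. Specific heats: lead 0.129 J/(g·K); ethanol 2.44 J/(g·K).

Conservation of energy gives ΣQ = 0:
338*0.129*(T − 226.6) + 389.3*2.44*(T − 28.3) = 0
43.6(T − 226.6) + 949.89(T − 28.3) = 0
993.49 T = 36762
T ≈ 37.00 °C

T_f ≈ 37.0 °C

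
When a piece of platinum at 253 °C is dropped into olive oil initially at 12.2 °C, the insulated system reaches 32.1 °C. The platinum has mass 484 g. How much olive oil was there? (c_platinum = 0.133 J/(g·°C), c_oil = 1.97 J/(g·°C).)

m ≈ 363 g

Net heat exchanged in the isolated system is zero:
484·0.133·(32.1 − 253) + m·1.97·(32.1 − 12.2) = 0
39.2 m = 14220
m = 14220/39.2 ≈ 362.7 g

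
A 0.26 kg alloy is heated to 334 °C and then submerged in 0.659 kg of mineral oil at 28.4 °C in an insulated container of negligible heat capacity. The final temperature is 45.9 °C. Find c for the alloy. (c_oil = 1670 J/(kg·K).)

c ≈ 257 J/(kg·K)

Energy conservation, ΣQ = 0:
0.26·c·(45.9 − 334) + 0.659·1670·(45.9 − 28.4) = 0
-74.91 c = -19259
c = -19259/-74.91 ≈ 257.1 J/(kg·K)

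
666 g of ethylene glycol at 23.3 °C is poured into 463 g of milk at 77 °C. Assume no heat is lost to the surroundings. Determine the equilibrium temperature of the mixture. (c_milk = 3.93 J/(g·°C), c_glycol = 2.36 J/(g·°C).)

T_f ≈ 52.1 °C

Taking heat into each body as positive, Σ m c ΔT = 0:
463*3.93*(T − 77) + 666*2.36*(T − 23.3) = 0
1819.6(T − 77) + 1571.8(T − 23.3) = 0
3391.4 T = 176730
T ≈ 52.11 °C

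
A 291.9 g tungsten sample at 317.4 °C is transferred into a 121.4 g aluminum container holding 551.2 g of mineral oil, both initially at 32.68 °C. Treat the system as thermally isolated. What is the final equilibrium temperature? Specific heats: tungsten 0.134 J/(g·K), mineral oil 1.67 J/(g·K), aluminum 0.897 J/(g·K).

T_f is the heat-capacity-weighted average of the initial temperatures:
T_f = (39.11×317.4 + 920.5×32.68 + 108.9×32.68) / (39.11 + 920.5 + 108.9)
    = 46056 / 1068.5 ≈ 43.10 °C

T_f ≈ 43.1 °C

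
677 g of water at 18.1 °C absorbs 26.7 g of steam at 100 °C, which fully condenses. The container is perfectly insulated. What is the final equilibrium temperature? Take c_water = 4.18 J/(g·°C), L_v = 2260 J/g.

T_f ≈ 41.7 °C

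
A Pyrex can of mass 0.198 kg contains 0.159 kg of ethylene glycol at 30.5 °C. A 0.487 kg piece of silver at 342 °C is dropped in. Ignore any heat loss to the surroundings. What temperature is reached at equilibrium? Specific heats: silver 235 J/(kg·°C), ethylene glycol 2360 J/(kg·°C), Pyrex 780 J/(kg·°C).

T_f ≈ 85.8 °C

Energy conservation, ΣQ = 0:
0.487*235*(T − 342) + 0.159*2360*(T − 30.5) + 0.198*780*(T − 30.5) = 0
(114.44 + 375.24 + 154.44) T = 114.44*342 + 375.24*30.5 + 154.44*30.5
T ≈ 85.85 °C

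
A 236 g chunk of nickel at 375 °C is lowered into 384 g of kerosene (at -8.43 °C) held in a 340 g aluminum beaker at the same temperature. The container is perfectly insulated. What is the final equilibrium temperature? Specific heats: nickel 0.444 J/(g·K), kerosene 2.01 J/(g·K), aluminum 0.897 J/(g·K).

T_f ≈ 25.6 °C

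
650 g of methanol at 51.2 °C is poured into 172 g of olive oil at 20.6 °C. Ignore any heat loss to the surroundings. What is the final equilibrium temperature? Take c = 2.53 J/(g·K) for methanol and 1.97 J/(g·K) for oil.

With ΣQ=0 the equilibrium temperature is the m·c-weighted mean:
T_f = (1644.5*51.2 + 338.84*20.6) / (1644.5 + 338.84)
    = 91179 / 1983.3 ≈ 45.97 °C

T_f ≈ 46.0 °C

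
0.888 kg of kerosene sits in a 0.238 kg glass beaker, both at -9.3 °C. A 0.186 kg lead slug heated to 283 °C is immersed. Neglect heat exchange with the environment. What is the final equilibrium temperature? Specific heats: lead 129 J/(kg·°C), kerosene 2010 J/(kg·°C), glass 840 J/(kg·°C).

Let T be the final temperature. ΣQ_i = 0:
0.186·129·(T − 283) + 0.888·2010·(T − (-9.3)) + 0.238·840·(T − (-9.3)) = 0
23.99(T − 283) + 1784.9(T − (-9.3)) + 199.92(T − (-9.3)) = 0
2008.8 T = -11668
T = -11668 / 2008.8 = -5.81 °C

T_f ≈ -5.8 °C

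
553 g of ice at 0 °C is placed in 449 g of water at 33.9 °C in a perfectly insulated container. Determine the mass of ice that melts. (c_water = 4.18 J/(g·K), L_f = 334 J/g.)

Heat available from the water dropping to 0 °C: 449·4.18·33.9 = 63624 J.
Fully melting the ice requires m_ice L_f = 553·334 = 184702 J.
Since 63624 < 184702 J, not all the ice melts; equilibrium is at 0 °C.
m_melted·334 = 63624  ⇒  m_melted ≈ 190.5 g.

m_melted ≈ 190 g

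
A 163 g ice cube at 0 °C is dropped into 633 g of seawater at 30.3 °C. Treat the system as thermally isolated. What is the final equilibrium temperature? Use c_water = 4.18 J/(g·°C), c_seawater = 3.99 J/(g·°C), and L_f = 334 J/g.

T_f ≈ 6.9 °C

Taking heat into each body as positive, Σ m c ΔT = 0:
melt ice: 163×334 = 54442
  warm the meltwater: 681.34 T
  seawater: 2525.7(T − 30.3)
3207 T = 76528 − 54442 = 22086
T ≈ 6.89 °C (positive, so assuming full melt was valid).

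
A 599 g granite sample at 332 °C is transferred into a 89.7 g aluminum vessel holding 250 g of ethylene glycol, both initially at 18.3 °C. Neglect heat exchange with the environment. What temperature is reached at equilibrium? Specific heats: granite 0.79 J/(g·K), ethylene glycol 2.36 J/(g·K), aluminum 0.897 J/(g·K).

Setting the total heat transfer to zero:
599*0.79*(T − 332) + 250*2.36*(T − 18.3) + 89.7*0.897*(T − 18.3) = 0
1143.7 T = 169375
T = 169375 / 1143.7 = 148 °C

T_f ≈ 148.1 °C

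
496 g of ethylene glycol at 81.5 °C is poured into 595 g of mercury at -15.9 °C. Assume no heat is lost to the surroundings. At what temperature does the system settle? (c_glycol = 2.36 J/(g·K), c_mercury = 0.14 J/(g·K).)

T_f ≈ 75.0 °C

T_f = Σ m_i c_i T_i / Σ m_i c_i:
T_f = (1170.6*81.5 + 83.3*(-15.9)) / (1170.6 + 83.3)
    = 94076 / 1253.9 ≈ 75.03 °C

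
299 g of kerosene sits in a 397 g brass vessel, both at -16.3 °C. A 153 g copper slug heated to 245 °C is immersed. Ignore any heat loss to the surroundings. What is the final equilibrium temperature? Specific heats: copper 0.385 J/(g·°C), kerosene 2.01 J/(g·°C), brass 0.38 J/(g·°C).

T_f ≈ 2.7 °C

T_f is the heat-capacity-weighted average of the initial temperatures:
T_f = (58.91×245 + 600.99×(-16.3) + 150.86×(-16.3)) / (58.91 + 600.99 + 150.86)
    = 2176.6 / 810.75 ≈ 2.68 °C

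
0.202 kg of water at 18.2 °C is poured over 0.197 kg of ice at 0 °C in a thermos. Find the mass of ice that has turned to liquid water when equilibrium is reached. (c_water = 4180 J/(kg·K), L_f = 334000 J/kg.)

m_melted ≈ 0.046 kg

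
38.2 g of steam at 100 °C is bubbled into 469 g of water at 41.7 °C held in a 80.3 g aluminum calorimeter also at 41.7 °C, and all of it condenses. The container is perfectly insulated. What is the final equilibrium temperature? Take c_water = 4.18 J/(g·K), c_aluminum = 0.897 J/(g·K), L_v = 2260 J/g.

T_f ≈ 85.3 °C

Energy conservation, ΣQ = 0:
steam→water at 100 °C releases m L_v = 38.2·2260 = 86332; condensate cools 100→T: 38.2·4.18·(T − 100) = 159.68(T − 100); water warms: 469·4.18·(T − 41.7) = 1960.4(T − 41.7); aluminum cup: 80.3·0.897·(T − 41.7) = 72.03(T − 41.7)
2192.1 T = 86332 + 15968 + 84753 = 187053
T ≈ 85.33 °C — below 100 °C, confirming all the steam condensed.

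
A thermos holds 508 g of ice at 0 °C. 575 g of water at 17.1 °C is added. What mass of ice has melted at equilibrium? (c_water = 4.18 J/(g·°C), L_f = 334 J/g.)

Cooling the water to 0 °C releases 575×4.18×17.1 = 41100 J.
Fully melting the ice requires m_ice L_f = 508×334 = 169672 J.
Since 41100 < 169672 J, not all the ice melts; equilibrium is at 0 °C.
m_melt = 41100 / L_f = 123.1 g.

m_melted ≈ 123 g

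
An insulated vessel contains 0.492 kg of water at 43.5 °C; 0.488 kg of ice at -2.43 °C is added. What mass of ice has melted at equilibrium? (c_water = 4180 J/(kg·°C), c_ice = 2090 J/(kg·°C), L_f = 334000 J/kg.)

Cooling the water to 0 °C releases 0.492·4180·43.5 = 89460 J.
Of that, 0.488·2090·2.43 = 2478.4 J goes to bring the ice to 0 °C, leaving 86982 J.
Fully melting the ice requires m_ice L_f = 0.488·334000 = 162992 J.
That's not enough to melt it all — equilibrium is at 0 °C with ice remaining.
Mass melted = 86982/334000 ≈ 0.2604 kg.

m_melted ≈ 0.26 kg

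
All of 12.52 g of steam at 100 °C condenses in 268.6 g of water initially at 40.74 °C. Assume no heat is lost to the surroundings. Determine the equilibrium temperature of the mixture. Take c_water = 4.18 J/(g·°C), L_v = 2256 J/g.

Net heat exchanged in the isolated system is zero:
condense steam: −12.52×2256 = −28245
  condensate cools 100→T: 12.52×4.18×(T − 100) = 52.33(T − 100)
  original water: 1122.7(T − 40.74)
1175.1 T = 28245 + 5233.4 + 45741 = 79219
T ≈ 67.42 °C, under the boiling point, so the assumption holds.

T_f ≈ 67.4 °C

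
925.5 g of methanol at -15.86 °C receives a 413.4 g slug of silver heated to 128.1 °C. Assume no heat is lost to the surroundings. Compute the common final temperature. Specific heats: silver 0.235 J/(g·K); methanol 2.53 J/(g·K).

T_f ≈ -10.1 °C

Heat lost by the silver equals heat gained by the methanol:
413.4·0.235·(128.1 − T) = 925.5·2.53·(T − (-15.86))
97.15(128.1 − T) = 2341.5(T − (-15.86))
2438.7 T = -24692  ⇒  T ≈ -10.13 °C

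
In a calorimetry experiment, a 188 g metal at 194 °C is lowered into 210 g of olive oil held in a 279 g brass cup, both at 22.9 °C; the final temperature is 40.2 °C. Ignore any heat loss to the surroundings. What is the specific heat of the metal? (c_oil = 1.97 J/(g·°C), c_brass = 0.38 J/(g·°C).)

c ≈ 0.311 J/(g·°C)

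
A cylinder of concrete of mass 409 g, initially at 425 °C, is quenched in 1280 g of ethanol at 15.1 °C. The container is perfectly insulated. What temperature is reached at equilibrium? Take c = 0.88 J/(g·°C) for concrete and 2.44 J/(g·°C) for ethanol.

T_f ≈ 57.5 °C

With ΣQ=0 the equilibrium temperature is the m·c-weighted mean:
T_f = (359.92*425 + 3123.2*15.1) / (359.92 + 3123.2)
    = 200126 / 3483.1 ≈ 57.46 °C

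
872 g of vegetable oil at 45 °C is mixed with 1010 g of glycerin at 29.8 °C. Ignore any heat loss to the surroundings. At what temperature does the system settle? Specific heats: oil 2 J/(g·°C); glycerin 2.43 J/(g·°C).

T_f ≈ 36.1 °C

Net heat exchanged in the isolated system is zero:
872·2·(T − 45) + 1010·2.43·(T − 29.8) = 0
1744(T − 45) + 2454.3(T − 29.8) = 0
(1744 + 2454.3) T = 1744·45 + 2454.3·29.8
T = 151618 / 4198.3 = 36.1 °C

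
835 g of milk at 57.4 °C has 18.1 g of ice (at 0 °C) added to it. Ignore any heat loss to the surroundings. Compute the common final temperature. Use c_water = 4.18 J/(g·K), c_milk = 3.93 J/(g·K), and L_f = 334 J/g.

T_f ≈ 54.3 °C

Conservation of energy gives ΣQ = 0:
latent heat to melt: 18.1×334 = 6045.4
  warm the meltwater: 75.66 T
  milk: 3281.6(T − 57.4)
3357.2 T = 188361 − 6045.4 = 182316
T ≈ 54.31 °C. Since T > 0 °C, the all-ice-melts assumption holds.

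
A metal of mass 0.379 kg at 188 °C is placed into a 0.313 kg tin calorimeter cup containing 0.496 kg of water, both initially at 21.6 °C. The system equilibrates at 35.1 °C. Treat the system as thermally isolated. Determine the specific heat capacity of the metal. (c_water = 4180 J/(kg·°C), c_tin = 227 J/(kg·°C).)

c ≈ 500 J/(kg·°C)

Energy conservation, ΣQ = 0:
0.379×c×(35.1 − 188) + 0.496×4180×(35.1 − 21.6) + 0.313×227×(35.1 − 21.6) = 0
-57.95 c = -28948
c = -28948/-57.95 ≈ 499.5 J/(kg·°C)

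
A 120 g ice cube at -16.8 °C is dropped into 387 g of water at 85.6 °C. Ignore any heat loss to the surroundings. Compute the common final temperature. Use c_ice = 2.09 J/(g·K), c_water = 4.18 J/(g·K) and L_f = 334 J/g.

T_f ≈ 44.4 °C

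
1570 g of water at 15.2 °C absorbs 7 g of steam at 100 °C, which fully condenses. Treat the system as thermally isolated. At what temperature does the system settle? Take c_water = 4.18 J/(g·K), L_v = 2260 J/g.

Taking heat into each body as positive, Σ m c ΔT = 0:
steam→water at 100 °C releases m L_v = 7·2260 = 15820
  condensed water 100 °C→T: 29.26(T − 100)
  water warms: 1570·4.18·(T − 15.2) = 6562.6(T − 15.2)
6591.9 T = 15820 + 2926 + 99752 = 118498
T ≈ 17.98 °C — below 100 °C, confirming all the steam condensed.

T_f ≈ 18.0 °C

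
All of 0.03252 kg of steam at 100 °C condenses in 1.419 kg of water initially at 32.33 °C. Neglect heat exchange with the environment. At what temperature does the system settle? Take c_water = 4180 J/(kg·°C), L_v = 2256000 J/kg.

T_f ≈ 45.9 °C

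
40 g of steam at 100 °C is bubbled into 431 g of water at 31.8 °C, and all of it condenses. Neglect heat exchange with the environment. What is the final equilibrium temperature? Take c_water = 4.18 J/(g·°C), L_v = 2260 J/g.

T_f ≈ 83.5 °C

Taking heat into each body as positive, Σ m c ΔT = 0:
steam→water at 100 °C releases m L_v = 40×2260 = 90400
  condensate cools 100→T: 40×4.18×(T − 100) = 167.2(T − 100)
  original water: 1801.6(T − 31.8)
1968.8 T = 90400 + 16720 + 57290 = 164410
T ≈ 83.51 °C, under the boiling point, so the assumption holds.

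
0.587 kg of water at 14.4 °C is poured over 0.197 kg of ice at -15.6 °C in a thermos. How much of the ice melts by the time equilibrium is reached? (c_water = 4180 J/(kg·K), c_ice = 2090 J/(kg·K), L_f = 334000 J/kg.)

m_melted ≈ 0.0866 kg

Cooling the water to 0 °C releases 0.587·4180·14.4 = 35333 J.
Warming the ice to 0 °C takes 0.197·2090·15.6 = 6423 J, leaving 28910 J for melting.
Fully melting the ice requires m_ice L_f = 0.197·334000 = 65798 J.
Since 28910 < 65798 J, not all the ice melts; equilibrium is at 0 °C.
Mass melted = 28910/334000 ≈ 0.08656 kg.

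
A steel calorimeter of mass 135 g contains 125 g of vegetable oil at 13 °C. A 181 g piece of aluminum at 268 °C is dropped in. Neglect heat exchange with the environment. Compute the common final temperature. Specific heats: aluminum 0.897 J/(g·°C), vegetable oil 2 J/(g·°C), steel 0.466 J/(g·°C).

T_f ≈ 100.1 °C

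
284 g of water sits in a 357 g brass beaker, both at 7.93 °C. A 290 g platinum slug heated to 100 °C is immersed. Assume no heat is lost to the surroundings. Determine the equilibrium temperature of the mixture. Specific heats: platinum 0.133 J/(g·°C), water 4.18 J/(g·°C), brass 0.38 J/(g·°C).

Heat gained plus heat lost sum to zero:
290*0.133*(T − 100) + 284*4.18*(T − 7.93) + 357*0.38*(T − 7.93) = 0
38.57(T − 100) + 1187.1(T − 7.93) + 135.66(T − 7.93) = 0
1361.3 T = 14347
T = 14347/1361.3 ≈ 10.54 °C

T_f ≈ 10.5 °C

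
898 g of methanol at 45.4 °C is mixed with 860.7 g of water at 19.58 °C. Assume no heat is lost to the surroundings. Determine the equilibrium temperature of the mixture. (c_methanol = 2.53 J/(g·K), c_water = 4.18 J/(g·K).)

T_f ≈ 29.6 °C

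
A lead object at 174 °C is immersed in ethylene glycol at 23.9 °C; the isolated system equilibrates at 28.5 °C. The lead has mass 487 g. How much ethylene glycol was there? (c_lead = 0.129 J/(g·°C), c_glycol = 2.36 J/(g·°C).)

|Q_lead| = |Q_glycol|:
487·0.129·(174 − 28.5) = m·2.36·(28.5 − 23.9)
10.86 m = 9140.7  ⇒  m ≈ 842 g

m ≈ 842 g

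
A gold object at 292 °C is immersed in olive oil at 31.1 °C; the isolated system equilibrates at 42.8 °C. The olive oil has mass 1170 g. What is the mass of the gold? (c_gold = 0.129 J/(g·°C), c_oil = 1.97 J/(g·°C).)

m ≈ 839 g

Conservation of energy gives ΣQ = 0:
m×0.129×(42.8 − 292) + 1170×1.97×(42.8 − 31.1) = 0
-32.15 m = -26967
m = -26967/-32.15 ≈ 838.9 g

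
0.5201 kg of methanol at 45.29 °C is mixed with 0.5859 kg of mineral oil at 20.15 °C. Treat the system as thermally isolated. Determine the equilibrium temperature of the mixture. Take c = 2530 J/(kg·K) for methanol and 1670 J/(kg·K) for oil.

Let T be the final temperature. ΣQ_i = 0:
0.5201×2530×(T − 45.29) + 0.5859×1670×(T − 20.15) = 0
1315.9(T − 45.29) + 978.45(T − 20.15) = 0
2294.3 T = 79311
T ≈ 34.57 °C

T_f ≈ 34.6 °C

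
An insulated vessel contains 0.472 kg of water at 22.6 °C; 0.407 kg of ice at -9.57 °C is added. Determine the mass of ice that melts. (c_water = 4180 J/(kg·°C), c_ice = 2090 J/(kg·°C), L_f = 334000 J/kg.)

m_melted ≈ 0.109 kg

Water can give up m c ΔT = 0.472·4180·22.6 = 44589 J before reaching 0 °C.
Warming the ice to 0 °C takes 0.407·2090·9.57 = 8140.5 J, leaving 36448 J for melting.
Melting all 0.407 kg of ice would need 0.407·334000 = 135938 J.
Since 36448 < 135938 J, not all the ice melts; equilibrium is at 0 °C.
Mass melted = 36448/334000 ≈ 0.1091 kg.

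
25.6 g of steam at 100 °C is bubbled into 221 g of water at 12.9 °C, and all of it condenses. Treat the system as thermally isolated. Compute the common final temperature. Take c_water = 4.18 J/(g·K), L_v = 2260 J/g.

T_f ≈ 78.1 °C

Conservation of energy gives ΣQ = 0:
condense steam: −25.6×2260 = −57856
  condensed water 100 °C→T: 107.01(T − 100)
  original water: 923.78(T − 12.9)
1030.8 T = 57856 + 10701 + 11917 = 80474
T ≈ 78.07 °C (< 100 °C, so full condensation is consistent).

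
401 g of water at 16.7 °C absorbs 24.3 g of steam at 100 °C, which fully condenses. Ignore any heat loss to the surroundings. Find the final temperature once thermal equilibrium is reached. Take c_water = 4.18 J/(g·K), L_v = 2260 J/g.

T_f ≈ 52.4 °C

Let T be the final temperature. ΣQ_i = 0:
steam→water at 100 °C releases m L_v = 24.3·2260 = 54918
  condensate cools 100→T: 24.3·4.18·(T − 100) = 101.57(T − 100)
  water warms: 401·4.18·(T − 16.7) = 1676.2(T − 16.7)
1777.8 T = 54918 + 10157 + 27992 = 93068
T ≈ 52.35 °C (< 100 °C, so full condensation is consistent).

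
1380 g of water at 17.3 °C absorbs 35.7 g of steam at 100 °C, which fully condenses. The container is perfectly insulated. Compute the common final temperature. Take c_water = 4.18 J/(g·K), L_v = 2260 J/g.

T_f ≈ 33.0 °C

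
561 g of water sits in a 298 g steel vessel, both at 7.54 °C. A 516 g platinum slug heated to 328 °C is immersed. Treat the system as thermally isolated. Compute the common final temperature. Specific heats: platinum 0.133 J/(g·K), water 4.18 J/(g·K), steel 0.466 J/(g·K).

Setting the total heat transfer to zero:
516*0.133*(T − 328) + 561*4.18*(T − 7.54) + 298*0.466*(T − 7.54) = 0
68.63(T − 328) + 2345(T − 7.54) + 138.87(T − 7.54) = 0
(68.63 + 2345 + 138.87) T = 68.63*328 + 2345*7.54 + 138.87*7.54
T ≈ 16.16 °C

T_f ≈ 16.2 °C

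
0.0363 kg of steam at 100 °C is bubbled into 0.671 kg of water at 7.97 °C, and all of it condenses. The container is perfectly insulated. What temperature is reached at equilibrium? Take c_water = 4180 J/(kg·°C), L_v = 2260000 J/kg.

Sum of m c ΔT and latent-heat terms is zero:
steam→water at 100 °C releases m L_v = 0.0363·2260000 = 82038
  condensed water 100 °C→T: 151.73(T − 100)
  water warms: 0.671·4180·(T − 7.97) = 2804.8(T − 7.97)
2956.5 T = 82038 + 15173 + 22354 = 119565
T ≈ 40.44 °C — below 100 °C, confirming all the steam condensed.

T_f ≈ 40.4 °C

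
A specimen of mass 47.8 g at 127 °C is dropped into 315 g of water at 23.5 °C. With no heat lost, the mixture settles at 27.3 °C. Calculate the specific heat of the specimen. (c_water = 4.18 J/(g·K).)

c ≈ 1.05 J/(g·K)

Net heat exchanged in the isolated system is zero:
47.8·c·(27.3 − 127) + 315·4.18·(27.3 − 23.5) = 0
-4765.7 c = -5003.5
c = -5003.5/-4765.7 ≈ 1.05 J/(g·K)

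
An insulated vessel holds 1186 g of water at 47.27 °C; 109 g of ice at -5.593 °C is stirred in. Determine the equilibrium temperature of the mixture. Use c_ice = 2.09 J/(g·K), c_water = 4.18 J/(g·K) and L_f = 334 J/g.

Sum of m c ΔT and latent-heat terms is zero:
warm ice to 0 °C: 109·2.09·(0 − (-5.593)) = 1274.1; fusion: m_ice L_f = 109·334 = 36406; meltwater 0→T: 109·4.18·T = 455.62 T; water: 4957.5(T − 47.27)
5413.1 T = 234340 − 37680 = 196660
T ≈ 36.33 °C (positive, so assuming full melt was valid).

T_f ≈ 36.3 °C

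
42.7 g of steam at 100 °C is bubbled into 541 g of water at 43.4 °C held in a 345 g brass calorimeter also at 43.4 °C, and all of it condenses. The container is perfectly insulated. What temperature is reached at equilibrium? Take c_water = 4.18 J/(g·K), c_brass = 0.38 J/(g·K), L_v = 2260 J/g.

T_f ≈ 84.9 °C

Heat gained plus heat lost sum to zero:
condense steam: −42.7×2260 = −96502
  condensed water 100 °C→T: 178.49(T − 100)
  water warms: 541×4.18×(T − 43.4) = 2261.4(T − 43.4)
  cup: 131.1(T − 43.4)
2571 T = 96502 + 17849 + 103834 = 218184
T ≈ 84.86 °C (< 100 °C, so full condensation is consistent).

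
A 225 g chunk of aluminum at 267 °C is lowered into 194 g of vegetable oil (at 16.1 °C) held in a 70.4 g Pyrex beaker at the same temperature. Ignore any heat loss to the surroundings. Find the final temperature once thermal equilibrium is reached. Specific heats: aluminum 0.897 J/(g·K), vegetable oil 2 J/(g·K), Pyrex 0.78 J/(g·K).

T_f ≈ 94.6 °C

Let T be the final temperature. ΣQ_i = 0:
225×0.897×(T − 267) + 194×2×(T − 16.1) + 70.4×0.78×(T − 16.1) = 0
201.83(T − 267) + 388(T − 16.1) + 54.91(T − 16.1) = 0
644.74 T = 61018
T ≈ 94.64 °C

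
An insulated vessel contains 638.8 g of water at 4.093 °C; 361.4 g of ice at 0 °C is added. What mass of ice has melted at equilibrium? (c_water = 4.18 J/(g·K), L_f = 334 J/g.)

Water can give up m c ΔT = 638.8·4.18·4.093 = 10929 J before reaching 0 °C.
Fully melting the ice requires m_ice L_f = 361.4·334 = 120708 J.
That's not enough to melt it all — equilibrium is at 0 °C with ice remaining.
m_melted·334 = 10929  ⇒  m_melted ≈ 32.72 g.

m_melted ≈ 32.7 g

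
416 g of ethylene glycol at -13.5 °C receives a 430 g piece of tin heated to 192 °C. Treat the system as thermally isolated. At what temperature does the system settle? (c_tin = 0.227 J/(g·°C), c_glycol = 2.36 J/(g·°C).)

Energy conservation, ΣQ = 0:
430*0.227*(T − 192) + 416*2.36*(T − (-13.5)) = 0
97.61(T − 192) + 981.76(T − (-13.5)) = 0
(97.61 + 981.76) T = 97.61*192 + 981.76*(-13.5)
T = 5487.4 / 1079.4 = 5.08 °C

T_f ≈ 5.1 °C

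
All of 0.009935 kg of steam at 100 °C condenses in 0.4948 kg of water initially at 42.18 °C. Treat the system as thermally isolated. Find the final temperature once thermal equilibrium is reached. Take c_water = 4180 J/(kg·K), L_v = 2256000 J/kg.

T_f ≈ 53.9 °C

Let T be the final temperature. ΣQ_i = 0:
steam→water at 100 °C releases m L_v = 0.009935·2256000 = 22413; condensed water 100 °C→T: 41.53(T − 100); original water: 2068.3(T − 42.18)
2109.8 T = 22413 + 4152.8 + 87239 = 113806
T ≈ 53.94 °C (< 100 °C, so full condensation is consistent).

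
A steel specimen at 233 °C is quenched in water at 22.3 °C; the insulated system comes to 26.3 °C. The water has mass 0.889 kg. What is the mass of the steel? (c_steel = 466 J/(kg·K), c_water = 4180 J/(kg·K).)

m ≈ 0.154 kg

Let T be the final temperature. ΣQ_i = 0:
m·466·(26.3 − 233) + 0.889·4180·(26.3 − 22.3) = 0
-96322 m = -14864
m = -14864/-96322 ≈ 0.1543 kg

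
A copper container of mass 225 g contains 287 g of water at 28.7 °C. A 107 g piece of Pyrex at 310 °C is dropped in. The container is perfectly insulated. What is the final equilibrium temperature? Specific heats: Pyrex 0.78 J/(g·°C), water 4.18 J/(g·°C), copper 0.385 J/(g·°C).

T_f ≈ 45.8 °C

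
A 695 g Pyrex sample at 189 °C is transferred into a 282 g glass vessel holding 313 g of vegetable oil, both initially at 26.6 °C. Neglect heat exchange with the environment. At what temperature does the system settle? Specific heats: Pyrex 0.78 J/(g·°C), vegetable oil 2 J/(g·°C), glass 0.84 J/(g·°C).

T_f ≈ 89.3 °C

Net heat exchanged in the isolated system is zero:
695·0.78·(T − 189) + 313·2·(T − 26.6) + 282·0.84·(T − 26.6) = 0
1405 T = 125410
T = 125410/1405 ≈ 89.26 °C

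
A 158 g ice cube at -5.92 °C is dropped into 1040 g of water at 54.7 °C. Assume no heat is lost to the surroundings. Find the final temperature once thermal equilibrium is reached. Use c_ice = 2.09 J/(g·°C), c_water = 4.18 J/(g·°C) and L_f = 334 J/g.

T_f ≈ 36.6 °C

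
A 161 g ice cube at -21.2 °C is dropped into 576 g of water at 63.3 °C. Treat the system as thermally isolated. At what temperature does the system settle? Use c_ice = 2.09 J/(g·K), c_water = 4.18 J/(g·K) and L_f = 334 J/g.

Energy conservation, ΣQ = 0:
ice -21.2→0 °C: 161·2.09·21.2 = 7133.6
  melt ice: 161·334 = 53774
  meltwater 0→T: 161·4.18·T = 672.98 T
  water cools: 576·4.18·(T − 63.3) = 2407.7(T − 63.3)
3080.7 T = 152406 − 60908 = 91499
T ≈ 29.70 °C. Since T > 0 °C, the all-ice-melts assumption holds.

T_f ≈ 29.7 °C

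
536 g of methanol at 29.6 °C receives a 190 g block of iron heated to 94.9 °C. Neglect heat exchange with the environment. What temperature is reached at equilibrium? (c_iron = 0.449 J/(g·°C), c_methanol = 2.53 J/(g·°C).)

T_f is the heat-capacity-weighted average of the initial temperatures:
T_f = (85.31·94.9 + 1356.1·29.6) / (85.31 + 1356.1)
    = 48236 / 1441.4 ≈ 33.46 °C

T_f ≈ 33.5 °C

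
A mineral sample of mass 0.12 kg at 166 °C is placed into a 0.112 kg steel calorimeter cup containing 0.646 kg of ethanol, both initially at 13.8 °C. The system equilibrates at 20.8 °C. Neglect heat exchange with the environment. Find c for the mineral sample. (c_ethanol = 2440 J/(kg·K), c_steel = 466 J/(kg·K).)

Net heat exchanged in the isolated system is zero:
0.12×c×(20.8 − 166) + 0.646×2440×(20.8 − 13.8) + 0.112×466×(20.8 − 13.8) = 0
-17.42 c = -11399
c = -11399/-17.42 ≈ 654.2 J/(kg·K)

c ≈ 654 J/(kg·K)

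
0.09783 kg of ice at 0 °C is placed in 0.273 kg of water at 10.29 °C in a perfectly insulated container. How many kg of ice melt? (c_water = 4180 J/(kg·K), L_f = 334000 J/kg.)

m_melted ≈ 0.0352 kg

Water can give up m c ΔT = 0.273×4180×10.29 = 11742 J before reaching 0 °C.
To melt every bit of ice: 0.09783×334000 = 32675 J.
That's not enough to melt it all — equilibrium is at 0 °C with ice remaining.
m_melted×334000 = 11742  ⇒  m_melted ≈ 0.03516 kg.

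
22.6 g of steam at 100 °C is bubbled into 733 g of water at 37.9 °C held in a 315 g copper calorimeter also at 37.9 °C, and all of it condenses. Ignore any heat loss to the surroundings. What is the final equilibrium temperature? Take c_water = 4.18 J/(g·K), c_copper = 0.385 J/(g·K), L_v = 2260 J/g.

Setting the total heat transfer to zero:
steam→water at 100 °C releases m L_v = 22.6×2260 = 51076
  condensate cools 100→T: 22.6×4.18×(T − 100) = 94.47(T − 100)
  original water: 3063.9(T − 37.9)
  cup: 121.28(T − 37.9)
3279.7 T = 51076 + 9446.8 + 120720 = 181242
T ≈ 55.26 °C — below 100 °C, confirming all the steam condensed.

T_f ≈ 55.3 °C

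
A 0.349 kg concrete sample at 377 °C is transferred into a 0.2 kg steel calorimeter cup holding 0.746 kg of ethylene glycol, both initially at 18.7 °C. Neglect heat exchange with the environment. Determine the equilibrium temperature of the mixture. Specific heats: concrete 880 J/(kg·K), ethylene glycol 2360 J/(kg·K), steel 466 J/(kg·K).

Setting the total heat transfer to zero:
0.349×880×(T − 377) + 0.746×2360×(T − 18.7) + 0.2×466×(T − 18.7) = 0
307.12(T − 377) + 1760.6(T − 18.7) + 93.2(T − 18.7) = 0
2160.9 T = 150450
T = 150450/2160.9 ≈ 69.62 °C

T_f ≈ 69.6 °C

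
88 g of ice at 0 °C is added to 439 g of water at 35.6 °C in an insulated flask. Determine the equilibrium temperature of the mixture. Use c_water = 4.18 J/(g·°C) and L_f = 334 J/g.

Energy balance with sensible and latent terms:
fusion: m_ice L_f = 88·334 = 29392
  warm the meltwater: 367.84 T
  water cools: 439·4.18·(T − 35.6) = 1835(T − 35.6)
2202.9 T = 65327 − 29392 = 35935
T ≈ 16.31 °C. Since T > 0 °C, the all-ice-melts assumption holds.

T_f ≈ 16.3 °C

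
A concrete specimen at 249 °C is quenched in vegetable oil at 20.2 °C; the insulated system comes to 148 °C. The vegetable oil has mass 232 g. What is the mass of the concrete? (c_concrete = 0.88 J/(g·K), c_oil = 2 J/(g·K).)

m ≈ 667 g

Heat lost by the concrete = heat gained by the oil:
m×0.88×(249 − 148) = 232×2×(148 − 20.2)
88.88 m = 59299  ⇒  m ≈ 667.2 g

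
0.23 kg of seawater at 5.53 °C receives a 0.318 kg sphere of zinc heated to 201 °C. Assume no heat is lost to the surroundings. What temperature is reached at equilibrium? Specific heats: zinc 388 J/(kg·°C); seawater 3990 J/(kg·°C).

Conservation of energy gives ΣQ = 0:
0.318*388*(T − 201) + 0.23*3990*(T − 5.53) = 0
123.38(T − 201) + 917.7(T − 5.53) = 0
(123.38 + 917.7) T = 123.38*201 + 917.7*5.53
T ≈ 28.70 °C

T_f ≈ 28.7 °C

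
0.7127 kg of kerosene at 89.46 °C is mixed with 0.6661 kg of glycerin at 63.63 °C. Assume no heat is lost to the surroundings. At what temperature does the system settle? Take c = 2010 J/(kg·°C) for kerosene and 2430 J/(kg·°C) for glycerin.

Energy conservation, ΣQ = 0:
0.7127·2010·(T − 89.46) + 0.6661·2430·(T − 63.63) = 0
1432.5(T − 89.46) + 1618.6(T − 63.63) = 0
3051.2 T = 231147
T = 231147/3051.2 ≈ 75.76 °C

T_f ≈ 75.8 °C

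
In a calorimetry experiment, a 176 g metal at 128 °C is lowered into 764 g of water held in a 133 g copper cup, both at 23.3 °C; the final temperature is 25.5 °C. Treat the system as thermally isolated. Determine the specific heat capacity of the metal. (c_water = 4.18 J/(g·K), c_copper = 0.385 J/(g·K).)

Taking heat into each body as positive, Σ m c ΔT = 0:
176×c×(25.5 − 128) + 764×4.18×(25.5 − 23.3) + 133×0.385×(25.5 − 23.3) = 0
-18040 c = -7138.4
c = -7138.4/-18040 ≈ 0.3957 J/(g·K)

c ≈ 0.396 J/(g·K)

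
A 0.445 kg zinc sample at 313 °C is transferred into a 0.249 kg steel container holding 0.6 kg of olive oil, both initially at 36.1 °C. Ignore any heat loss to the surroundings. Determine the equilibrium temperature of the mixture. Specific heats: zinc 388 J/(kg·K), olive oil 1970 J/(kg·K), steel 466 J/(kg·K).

Taking heat into each body as positive, Σ m c ΔT = 0:
0.445×388×(T − 313) + 0.6×1970×(T − 36.1) + 0.249×466×(T − 36.1) = 0
1470.7 T = 100902
T = 100902/1470.7 ≈ 68.61 °C

T_f ≈ 68.6 °C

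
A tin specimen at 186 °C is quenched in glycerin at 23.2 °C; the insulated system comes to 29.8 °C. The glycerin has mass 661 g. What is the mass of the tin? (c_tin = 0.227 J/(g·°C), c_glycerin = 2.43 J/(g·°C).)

Let T be the final temperature. ΣQ_i = 0:
m·0.227·(29.8 − 186) + 661·2.43·(29.8 − 23.2) = 0
-35.46 m = -10601
m = -10601/-35.46 ≈ 299 g

m ≈ 299 g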